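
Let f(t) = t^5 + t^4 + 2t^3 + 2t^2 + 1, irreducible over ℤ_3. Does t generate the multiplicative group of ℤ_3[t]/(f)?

Yes

|GF(3^5)^×| = 3^5 − 1 = 242. Prime factorization: 242 = 2·11^2.
f is primitive ⇔ t has order 242 in GF(3)[t]/(f), i.e. t^(242/q) ≠ 1 for each prime q | 242.
t^(121) mod f = 2.
t^(22) mod f = t^4 + 2t + 1.
None equal 1, so t has full order 242; f is primitive.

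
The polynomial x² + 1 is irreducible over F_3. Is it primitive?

No

Write f(x) = x² + 1.
|GF(3^2)^×| = 3^2 − 1 = 8. Prime factorization: 8 = 2^3.
f is primitive ⇔ x has order 8 in GF(3)[x]/(f), i.e. x^(8/q) ≠ 1 for each prime q | 8.
x^(4) mod f = 1
Since x^(4) = 1, the order of x divides 4 < 8; not primitive.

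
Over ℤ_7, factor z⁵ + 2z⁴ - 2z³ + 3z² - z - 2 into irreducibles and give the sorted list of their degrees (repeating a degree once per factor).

Write g(z) = z⁵ + 2z⁴ - 2z³ + 3z² - z - 2.
Linear factors from roots: (z - 2), (z + 2).
Complete factorization: g(z) = (z - 2)·(z + 2)^2·(z² + 2).
Factor degrees with multiplicity: 1 + 1 + 1 + 2 = 5.

1, 1, 1, 2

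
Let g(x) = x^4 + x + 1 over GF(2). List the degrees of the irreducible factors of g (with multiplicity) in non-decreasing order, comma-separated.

Roots in GF(2): g(0) = 1; g(1) = 1.
Complete factorization: g(x) = (x^4 + x + 1).
Factor degrees with multiplicity: 4 = 4.

4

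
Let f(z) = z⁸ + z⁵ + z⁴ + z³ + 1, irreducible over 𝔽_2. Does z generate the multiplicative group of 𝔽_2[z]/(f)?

|GF(2^8)^×| = 2^8 − 1 = 255. Prime factorization: 255 = 3·5·17.
f is primitive ⇔ z has order 255 in GF(2)[z]/(f), i.e. z^(255/q) ≠ 1 for each prime q | 255.
z^(85) mod f = 1
z^(51) mod f = 1
z^(15) mod f = z⁶ + z³ + z² + z.
Since z^(85) = 1, the order of z divides 85 < 255; not primitive.

No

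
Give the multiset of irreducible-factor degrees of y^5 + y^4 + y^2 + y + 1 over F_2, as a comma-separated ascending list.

5

Write h(y) = y^5 + y^4 + y^2 + y + 1.
Roots in F_2: h(0) = 1; h(1) = 1.
Complete factorization: h(y) = (y^5 + y^4 + y^2 + y + 1).
Factor degrees with multiplicity: 5 = 5.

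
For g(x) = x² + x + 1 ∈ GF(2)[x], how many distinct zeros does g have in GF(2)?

Evaluate at each of the 2 elements of GF(2):
g(0) = 1; g(1) = 1.
No element is a root.

0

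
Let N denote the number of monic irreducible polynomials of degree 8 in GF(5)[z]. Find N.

48750

x^(5^8) − x is the product of all monic irreducibles of degree dividing 8; Möbius inversion gives N = (1/8) Σ μ(8/d)·5^d.
Divisors of 8: 1, 2, 4, 8; μ(8/d) for each: 0, 0, -1, 1.
Σ = − 5^4 + 5^8 = 390000.
N = 390000/8 = 48750.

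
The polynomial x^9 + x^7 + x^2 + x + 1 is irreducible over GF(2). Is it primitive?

Write f(x) = x^9 + x^7 + x^2 + x + 1.
|GF(2^9)^×| = 2^9 − 1 = 511. Prime factorization: 511 = 7·73.
f is primitive ⇔ x has order 511 in GF(2)[x]/(f), i.e. x^(511/q) ≠ 1 for each prime q | 511.
x^(73) mod f = x^5 + x^4 + x^3 + x^2.
x^(7) mod f = x^7.
None equal 1, so x has full order 511; f is primitive.

Yes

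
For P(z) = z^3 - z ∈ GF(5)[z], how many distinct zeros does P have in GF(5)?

3

Evaluate at each of the 5 elements of GF(5):
P(0) = 0 → root; P(1) = 0 → root; P(2) = 1; P(3) = 4; P(4) = 0 → root.
Roots: {0, 1, 4}.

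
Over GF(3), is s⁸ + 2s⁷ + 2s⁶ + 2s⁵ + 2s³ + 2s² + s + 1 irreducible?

Write g(s) = s⁸ + 2s⁷ + 2s⁶ + 2s⁵ + 2s³ + 2s² + s + 1.
Check for roots in GF(3): g(0) = 1; g(1) = 1; g(2) = 2.
No roots, so no linear factors.
Monic irreducibles of degree 2 over GF(3): s² + 1, s² + s + 2, s² + 2s + 2.
None of them divide g (all give nonzero remainder).
Degree-3 irreducible divisors: test the 8 monic irreducibles of degree 3 over GF(3).
None of them divide g (all give nonzero remainder).
Degree-4 irreducible divisors: test the 18 monic irreducibles of degree 4 over GF(3).
None of them divide g (all give nonzero remainder).
No irreducible factor of degree ≤ 4 exists, so g is irreducible over GF(3).

Yes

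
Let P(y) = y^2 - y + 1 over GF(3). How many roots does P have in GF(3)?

Evaluate at each of the 3 elements of GF(3):
P(0) = 1; P(1) = 1; P(2) = 0 → root.
Roots: {2}.

1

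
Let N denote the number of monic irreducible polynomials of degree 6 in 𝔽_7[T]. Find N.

The number of monic irreducibles of degree 6 over GF(7) is (1/6)·Σ_{d∣6} μ(6/d) 7^d.
Divisors of 6: 1, 2, 3, 6; μ(6/d) for each: 1, -1, -1, 1.
Σ = 7^1 − 7^2 − 7^3 + 7^6 = 117264.
N = 117264/6 = 19544.

19544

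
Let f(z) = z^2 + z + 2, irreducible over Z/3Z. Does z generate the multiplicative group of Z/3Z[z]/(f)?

Yes

|GF(3^2)^×| = 3^2 − 1 = 8. Prime factorization: 8 = 2^3.
f is primitive ⇔ z has order 8 in GF(3)[z]/(f), i.e. z^(8/q) ≠ 1 for each prime q | 8.
z^(4) mod f = 2.
None equal 1, so z has full order 8; f is primitive.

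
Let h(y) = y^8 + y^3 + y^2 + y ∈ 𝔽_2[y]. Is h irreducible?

Check for roots in 𝔽_2: h(0) = 0 → root; h(1) = 0 → root.
h(0) = 0, so (y) divides h(y); h is reducible.

No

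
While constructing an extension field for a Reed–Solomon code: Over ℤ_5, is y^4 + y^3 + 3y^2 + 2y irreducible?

Write g(y) = y^4 + y^3 + 3y^2 + 2y.
Check for roots in ℤ_5: g(0) = 0 → root; g(1) = 2; g(2) = 0 → root; g(3) = 1; g(4) = 1.
g(0) = 0, so (y) divides g(y); g is reducible.

No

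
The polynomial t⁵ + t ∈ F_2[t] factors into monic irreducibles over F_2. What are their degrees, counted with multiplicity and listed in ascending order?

1, 1, 1, 1, 1

Write g(t) = t⁵ + t.
Roots in F_2: g(0) = 0 → root; g(1) = 0 → root.
Linear factors from roots: (t), (t + 1).
Complete factorization: g(t) = (t)·(t + 1)^4.
Factor degrees with multiplicity: 1 + 1 + 1 + 1 + 1 = 5.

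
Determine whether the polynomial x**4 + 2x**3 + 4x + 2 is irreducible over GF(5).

Write m(x) = x**4 + 2x**3 + 4x + 2.
Check for roots in GF(5): m(0) = 2; m(1) = 4; m(2) = 2; m(3) = 4; m(4) = 2.
No roots, so no linear factors.
Degree-2 irreducible divisors: test the 10 monic irreducibles of degree 2 over GF(5).
None of them divide m (all give nonzero remainder).
No irreducible factor of degree ≤ 2 exists, so m is irreducible over GF(5).

Yes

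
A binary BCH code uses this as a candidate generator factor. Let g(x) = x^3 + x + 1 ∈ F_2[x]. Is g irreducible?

Yes

Check for roots in F_2: g(0) = 1; g(1) = 1.
No roots. A degree-3 polynomial over a field with no linear factor is irreducible.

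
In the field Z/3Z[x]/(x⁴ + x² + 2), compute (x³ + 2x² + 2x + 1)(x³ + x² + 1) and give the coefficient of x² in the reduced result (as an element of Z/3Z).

1

Multiply in Z/3Z[x]: (x³ + 2x² + 2x + 1)·(x³ + x² + 1) = x⁶ + x⁴ + x³ + 2x + 1.
Reduce using x⁴ ≡ 2x² + 1 (mod x⁴ + x² + 2).
Reduced: x³ + x² + 2x + 1.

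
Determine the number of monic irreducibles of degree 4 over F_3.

18

The number of monic irreducibles of degree 4 over GF(3) is (1/4)·Σ_{d∣4} μ(4/d) 3^d.
Divisors of 4: 1, 2, 4; μ(4/d) for each: 0, -1, 1.
Σ = − 3^2 + 3^4 = 72.
N = 72/4 = 18.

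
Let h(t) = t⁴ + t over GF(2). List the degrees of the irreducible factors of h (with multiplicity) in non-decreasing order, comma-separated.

Roots in GF(2): h(0) = 0 → root; h(1) = 0 → root.
Linear factors from roots: (t), (t + 1).
Complete factorization: h(t) = (t)·(t + 1)·(t² + t + 1).
Factor degrees with multiplicity: 1 + 1 + 2 = 4.

1, 1, 2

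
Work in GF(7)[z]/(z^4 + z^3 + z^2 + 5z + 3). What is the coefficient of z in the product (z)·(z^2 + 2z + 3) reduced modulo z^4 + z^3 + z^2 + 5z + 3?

3

Multiply in GF(7)[z]: (z)·(z^2 + 2z + 3) = z^3 + 2z^2 + 3z.
Reduced: z^3 + 2z^2 + 3z.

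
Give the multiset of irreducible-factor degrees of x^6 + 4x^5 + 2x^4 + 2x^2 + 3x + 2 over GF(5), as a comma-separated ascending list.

Write g(x) = x^6 + 4x^5 + 2x^4 + 2x^2 + 3x + 2.
Roots in GF(5): g(0) = 2; g(1) = 4; g(2) = 0 → root; g(3) = 2; g(4) = 0 → root.
Linear factors from roots: (x + 3), (x + 1).
Complete factorization: g(x) = (x + 3)·(x + 1)^2·(x^3 + 4x^2 + 4).
Factor degrees with multiplicity: 1 + 1 + 1 + 3 = 6.

1, 1, 1, 3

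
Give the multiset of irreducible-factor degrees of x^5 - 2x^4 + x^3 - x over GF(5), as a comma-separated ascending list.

Write g(x) = x^5 - 2x^4 + x^3 - x.
Roots in GF(5): g(0) = 0 → root; g(1) = 4; g(2) = 1; g(3) = 0 → root; g(4) = 2.
Linear factors from roots: (x), (x + 2).
Complete factorization: g(x) = (x)·(x + 2)^2·(x^2 - x + 1).
Factor degrees with multiplicity: 1 + 1 + 1 + 2 = 5.

1, 1, 1, 2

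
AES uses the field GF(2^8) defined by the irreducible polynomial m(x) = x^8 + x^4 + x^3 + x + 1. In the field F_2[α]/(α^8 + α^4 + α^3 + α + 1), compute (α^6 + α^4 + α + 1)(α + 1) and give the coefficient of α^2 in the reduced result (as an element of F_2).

1

Multiply in F_2[α]: (α^6 + α^4 + α + 1)·(α + 1) = α^7 + α^6 + α^5 + α^4 + α^2 + 1.
Reduced: α^7 + α^6 + α^5 + α^4 + α^2 + 1.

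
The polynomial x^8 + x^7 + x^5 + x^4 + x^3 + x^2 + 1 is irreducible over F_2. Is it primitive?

Write f(x) = x^8 + x^7 + x^5 + x^4 + x^3 + x^2 + 1.
|GF(2^8)^×| = 2^8 − 1 = 255. Prime factorization: 255 = 3·5·17.
f is primitive ⇔ x has order 255 in GF(2)[x]/(f), i.e. x^(255/q) ≠ 1 for each prime q | 255.
x^(85) mod f = 1
x^(51) mod f = x^7 + x^6 + x^2 + 1.
x^(15) mod f = x^7 + x^4 + x^2.
Since x^(85) = 1, the order of x divides 85 < 255; not primitive.

No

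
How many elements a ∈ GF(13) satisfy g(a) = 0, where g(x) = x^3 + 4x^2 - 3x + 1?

Evaluate at each of the 13 elements of GF(13):
g(0) = 1; g(1) = 3; g(2) = 6; g(3) = 3; g(4) = 0 → root; g(5) = 3; g(6) = 5; g(7) = 12; g(8) = 4; g(9) = 0 → root; g(10) = 6; g(11) = 2; g(12) = 7.
Roots: {4, 9}.

2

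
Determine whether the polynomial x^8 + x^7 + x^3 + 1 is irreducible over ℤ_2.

Write h(x) = x^8 + x^7 + x^3 + 1.
Check for roots in ℤ_2: h(0) = 1; h(1) = 0 → root.
h(1) = 0, so (x − 1) divides h(x); h is reducible.

No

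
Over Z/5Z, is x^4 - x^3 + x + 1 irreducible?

Yes

Write f(x) = x^4 - x^3 + x + 1.
Check for roots in Z/5Z: f(0) = 1; f(1) = 2; f(2) = 1; f(3) = 3; f(4) = 2.
No roots, so no linear factors.
Degree-2 irreducible divisors: test the 10 monic irreducibles of degree 2 over GF(5).
None of them divide f (all give nonzero remainder).
No irreducible factor of degree ≤ 2 exists, so f is irreducible over GF(5).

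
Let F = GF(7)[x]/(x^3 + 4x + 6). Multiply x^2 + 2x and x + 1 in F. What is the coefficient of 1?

1

Multiply in GF(7)[x]: (x^2 + 2x)·(x + 1) = x^3 + 3x^2 + 2x.
Reduce using x^3 ≡ 3x + 1 (mod x^3 + 4x + 6).
Reduced: 3x^2 + 5x + 1.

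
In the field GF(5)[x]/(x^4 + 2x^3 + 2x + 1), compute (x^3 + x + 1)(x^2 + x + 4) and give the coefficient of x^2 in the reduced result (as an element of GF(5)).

0

Multiply in GF(5)[x]: (x^3 + x + 1)·(x^2 + x + 4) = x^5 + x^4 + 2x^2 + 4.
Reduce using x^4 ≡ 3x^3 + 3x + 4 (mod x^4 + 2x^3 + 2x + 1).
Reduced: 2x^3 + x.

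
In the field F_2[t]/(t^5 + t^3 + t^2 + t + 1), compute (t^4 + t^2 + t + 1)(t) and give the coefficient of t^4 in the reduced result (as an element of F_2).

Multiply in F_2[t]: (t^4 + t^2 + t + 1)·(t) = t^5 + t^3 + t^2 + t.
Reduce using t^5 ≡ t^3 + t^2 + t + 1 (mod t^5 + t^3 + t^2 + t + 1).
Reduced: 1.

0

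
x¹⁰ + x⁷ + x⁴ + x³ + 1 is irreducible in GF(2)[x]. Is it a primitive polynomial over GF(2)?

No

Write f(x) = x¹⁰ + x⁷ + x⁴ + x³ + 1.
|GF(2^10)^×| = 2^10 − 1 = 1023. Prime factorization: 1023 = 3·11·31.
f is primitive ⇔ x has order 1023 in GF(2)[x]/(f), i.e. x^(1023/q) ≠ 1 for each prime q | 1023.
x^(341) mod f = 1
x^(93) mod f = x⁹ + x⁸ + x⁵ + x³ + x² + x + 1.
x^(33) mod f = x⁹ + x⁸ + x⁶ + x⁵ + x⁴ + x³ + 1.
Since x^(341) = 1, the order of x divides 341 < 1023; not primitive.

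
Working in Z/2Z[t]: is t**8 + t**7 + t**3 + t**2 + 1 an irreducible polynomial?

Write g(t) = t**8 + t**7 + t**3 + t**2 + 1.
Check for roots in Z/2Z: g(0) = 1; g(1) = 1.
No roots, so no linear factors.
Monic irreducibles of degree 2 over GF(2): t**2 + t + 1.
None of them divide g (all give nonzero remainder).
Monic irreducibles of degree 3 over GF(2): t**3 + t + 1, t**3 + t**2 + 1.
None of them divide g (all give nonzero remainder).
Monic irreducibles of degree 4 over GF(2): t**4 + t + 1, t**4 + t**3 + 1, t**4 + t**3 + t**2 + t + 1.
None of them divide g (all give nonzero remainder).
No irreducible factor of degree ≤ 4 exists, so g is irreducible over GF(2).

Yes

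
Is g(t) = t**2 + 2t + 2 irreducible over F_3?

Check for roots in F_3: g(0) = 2; g(1) = 2; g(2) = 1.
No roots. A degree-2 polynomial over a field with no linear factor is irreducible.

Yes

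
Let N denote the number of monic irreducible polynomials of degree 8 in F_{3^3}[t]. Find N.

x^(27^8) − x is the product of all monic irreducibles of degree dividing 8; Möbius inversion gives N = (1/8) Σ μ(8/d)·27^d.
Divisors of 8: 1, 2, 4, 8; μ(8/d) for each: 0, 0, -1, 1.
Σ = − 27^4 + 27^8 = 282429005040.
N = 282429005040/8 = 35303625630.

35303625630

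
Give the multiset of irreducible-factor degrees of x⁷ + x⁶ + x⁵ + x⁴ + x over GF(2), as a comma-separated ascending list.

1, 2, 4

Write h(x) = x⁷ + x⁶ + x⁵ + x⁴ + x.
Roots in GF(2): h(0) = 0 → root; h(1) = 1.
Linear factors from roots: (x).
Complete factorization: h(x) = (x)·(x² + x + 1)·(x⁴ + x + 1).
Factor degrees with multiplicity: 1 + 2 + 4 = 7.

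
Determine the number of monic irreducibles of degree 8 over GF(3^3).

35303625630

The number of monic irreducibles of degree 8 over GF(27) is (1/8)·Σ_{d∣8} μ(8/d) 27^d.
Divisors of 8: 1, 2, 4, 8; μ(8/d) for each: 0, 0, -1, 1.
Σ = − 27^4 + 27^8 = 282429005040.
N = 282429005040/8 = 35303625630.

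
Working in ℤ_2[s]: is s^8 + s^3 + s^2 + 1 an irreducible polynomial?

Write f(s) = s^8 + s^3 + s^2 + 1.
Check for roots in ℤ_2: f(0) = 1; f(1) = 0 → root.
f(1) = 0, so (s − 1) divides f(s); f is reducible.

No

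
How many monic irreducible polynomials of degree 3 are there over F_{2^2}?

20

x^(4^3) − x is the product of all monic irreducibles of degree dividing 3; Möbius inversion gives N = (1/3) Σ μ(3/d)·4^d.
Divisors of 3: 1, 3; μ(3/d) for each: -1, 1.
Σ = − 4^1 + 4^3 = 60.
N = 60/3 = 20.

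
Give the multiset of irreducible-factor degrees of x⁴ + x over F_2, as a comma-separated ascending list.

1, 1, 2

Write g(x) = x⁴ + x.
Roots in F_2: g(0) = 0 → root; g(1) = 0 → root.
Linear factors from roots: (x), (x + 1).
Complete factorization: g(x) = (x)·(x + 1)·(x² + x + 1).
Factor degrees with multiplicity: 1 + 1 + 2 = 4.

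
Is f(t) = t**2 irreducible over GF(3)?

Check for roots in GF(3): f(0) = 0 → root; f(1) = 1; f(2) = 1.
f(0) = 0, so (t) divides f(t); f is reducible.

No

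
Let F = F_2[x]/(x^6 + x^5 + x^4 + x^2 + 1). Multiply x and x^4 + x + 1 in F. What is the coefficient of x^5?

Multiply in F_2[x]: (x)·(x^4 + x + 1) = x^5 + x^2 + x.
Reduced: x^5 + x^2 + x.

1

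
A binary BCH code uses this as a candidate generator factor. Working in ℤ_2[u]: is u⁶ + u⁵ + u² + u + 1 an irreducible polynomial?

Write m(u) = u⁶ + u⁵ + u² + u + 1.
Check for roots in ℤ_2: m(0) = 1; m(1) = 1.
No roots, so no linear factors.
Monic irreducibles of degree 2 over GF(2): u² + u + 1.
None of them divide m (all give nonzero remainder).
Monic irreducibles of degree 3 over GF(2): u³ + u + 1, u³ + u² + 1.
None of them divide m (all give nonzero remainder).
No irreducible factor of degree ≤ 3 exists, so m is irreducible over GF(2).

Yes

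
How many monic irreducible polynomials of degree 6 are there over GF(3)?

116

Gauss's count: N_{3}(6) = (1/6) Σ_{d|6} μ(6/d)·3^d.
Divisors of 6: 1, 2, 3, 6; μ(6/d) for each: 1, -1, -1, 1.
Σ = 3^1 − 3^2 − 3^3 + 3^6 = 696.
N = 696/6 = 116.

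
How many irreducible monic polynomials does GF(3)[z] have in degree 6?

x^(3^6) − x is the product of all monic irreducibles of degree dividing 6; Möbius inversion gives N = (1/6) Σ μ(6/d)·3^d.
Divisors of 6: 1, 2, 3, 6; μ(6/d) for each: 1, -1, -1, 1.
Σ = 3^1 − 3^2 − 3^3 + 3^6 = 696.
N = 696/6 = 116.

116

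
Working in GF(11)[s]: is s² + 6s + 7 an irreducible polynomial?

Yes

Write m(s) = s² + 6s + 7.
Check each element of GF(11) for a root: m(0)=7, m(1)=3, m(2)=1, m(3)=1, m(4)=3, m(5)=7, m(6)=2, m(7)=10, m(8)=9, m(9)=10, m(10)=2.
No roots. A degree-2 polynomial over a field with no linear factor is irreducible.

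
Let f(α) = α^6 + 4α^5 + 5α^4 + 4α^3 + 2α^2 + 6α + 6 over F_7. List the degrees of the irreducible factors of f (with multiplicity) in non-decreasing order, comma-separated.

Linear factors from roots: (α + 6), (α + 2), (α + 1).
Complete factorization: f(α) = (α + 1)·(α + 6)·(α + 2)^2·(α^2 + 2).
Factor degrees with multiplicity: 1 + 1 + 1 + 1 + 2 = 6.

1, 1, 1, 1, 2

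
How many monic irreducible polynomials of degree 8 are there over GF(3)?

x^(3^8) − x is the product of all monic irreducibles of degree dividing 8; Möbius inversion gives N = (1/8) Σ μ(8/d)·3^d.
Divisors of 8: 1, 2, 4, 8; μ(8/d) for each: 0, 0, -1, 1.
Σ = − 3^4 + 3^8 = 6480.
N = 6480/8 = 810.

810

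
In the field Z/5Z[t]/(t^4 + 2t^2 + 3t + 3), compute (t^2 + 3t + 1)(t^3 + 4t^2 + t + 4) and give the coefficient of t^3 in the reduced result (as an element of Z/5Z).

Multiply in Z/5Z[t]: (t^2 + 3t + 1)·(t^3 + 4t^2 + t + 4) = t^5 + 2t^4 + 4t^3 + t^2 + 3t + 4.
Reduce using t^4 ≡ 3t^2 + 2t + 2 (mod t^4 + 2t^2 + 3t + 3).
Reduced: 2t^3 + 4t^2 + 4t + 3.

2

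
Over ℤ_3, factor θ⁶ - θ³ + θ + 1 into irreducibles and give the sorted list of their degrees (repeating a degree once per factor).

6

Write f(θ) = θ⁶ - θ³ + θ + 1.
Roots in ℤ_3: f(0) = 1; f(1) = 2; f(2) = 2.
Complete factorization: f(θ) = (θ⁶ - θ³ + θ + 1).
Factor degrees with multiplicity: 6 = 6.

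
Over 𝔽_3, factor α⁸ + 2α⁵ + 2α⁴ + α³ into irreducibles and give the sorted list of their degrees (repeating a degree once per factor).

Write f(α) = α⁸ + 2α⁵ + 2α⁴ + α³.
Roots in 𝔽_3: f(0) = 0 → root; f(1) = 0 → root; f(2) = 0 → root.
Linear factors from roots: (α), (α + 2), (α + 1).
Complete factorization: f(α) = (α + 2)·(α + 1)^2·(α)^3·(α² + 2α + 2).
Factor degrees with multiplicity: 1 + 1 + 1 + 1 + 1 + 1 + 2 = 8.

1, 1, 1, 1, 1, 1, 2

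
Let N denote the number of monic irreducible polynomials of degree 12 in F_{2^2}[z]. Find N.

Gauss's count: N_{4}(12) = (1/12) Σ_{d|12} μ(12/d)·4^d.
Divisors of 12: 1, 2, 3, 4, 6, 12; μ(12/d) for each: 0, 1, 0, -1, -1, 1.
Σ = 4^2 − 4^4 − 4^6 + 4^12 = 16772880.
N = 16772880/12 = 1397740.

1397740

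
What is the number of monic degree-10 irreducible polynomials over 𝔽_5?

Gauss's count: N_{5}(10) = (1/10) Σ_{d|10} μ(10/d)·5^d.
Divisors of 10: 1, 2, 5, 10; μ(10/d) for each: 1, -1, -1, 1.
Σ = 5^1 − 5^2 − 5^5 + 5^10 = 9762480.
N = 9762480/10 = 976248.

976248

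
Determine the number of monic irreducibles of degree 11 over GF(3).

The number of monic irreducibles of degree 11 over GF(3) is (1/11)·Σ_{d∣11} μ(11/d) 3^d.
Divisors of 11: 1, 11; μ(11/d) for each: -1, 1.
Σ = − 3^1 + 3^11 = 177144.
N = 177144/11 = 16104.

16104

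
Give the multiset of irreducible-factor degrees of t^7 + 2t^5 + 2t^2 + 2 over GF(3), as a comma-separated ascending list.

Write f(t) = t^7 + 2t^5 + 2t^2 + 2.
Roots in GF(3): f(0) = 2; f(1) = 1; f(2) = 1.
Complete factorization: f(t) = (t^7 + 2t^5 + 2t^2 + 2).
Factor degrees with multiplicity: 7 = 7.

7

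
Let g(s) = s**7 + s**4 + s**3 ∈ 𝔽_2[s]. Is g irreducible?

No

Check for roots in 𝔽_2: g(0) = 0 → root; g(1) = 1.
g(0) = 0, so (s) divides g(s); g is reducible.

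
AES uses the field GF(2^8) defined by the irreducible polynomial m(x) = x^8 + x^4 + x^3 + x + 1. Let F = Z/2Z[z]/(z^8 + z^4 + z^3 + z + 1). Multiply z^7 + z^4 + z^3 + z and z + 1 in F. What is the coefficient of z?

0

Multiply in Z/2Z[z]: (z^7 + z^4 + z^3 + z)·(z + 1) = z^8 + z^7 + z^5 + z^3 + z^2 + z.
Reduce using z^8 ≡ z^4 + z^3 + z + 1 (mod z^8 + z^4 + z^3 + z + 1).
Reduced: z^7 + z^5 + z^4 + z^2 + 1.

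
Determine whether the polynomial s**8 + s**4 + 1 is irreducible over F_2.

Write g(s) = s**8 + s**4 + 1.
Check for roots in F_2: g(0) = 1; g(1) = 1.
No roots, so no linear factors.
Monic irreducibles of degree 2 over GF(2): s**2 + s + 1.
s**2 + s + 1 divides g: g(s) = (s**2 + s + 1)·(s**6 + s**5 + s**3 + s + 1).

No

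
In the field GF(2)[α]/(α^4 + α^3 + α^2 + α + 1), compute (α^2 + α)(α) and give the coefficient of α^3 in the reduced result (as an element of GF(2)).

Multiply in GF(2)[α]: (α^2 + α)·(α) = α^3 + α^2.
Reduced: α^3 + α^2.

1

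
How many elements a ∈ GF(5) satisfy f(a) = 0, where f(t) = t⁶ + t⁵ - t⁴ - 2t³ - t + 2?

Evaluate at each of the 5 elements of GF(5):
f(0) = 2; f(1) = 0 → root; f(2) = 4; f(3) = 1; f(4) = 4.
Roots: {1}.

1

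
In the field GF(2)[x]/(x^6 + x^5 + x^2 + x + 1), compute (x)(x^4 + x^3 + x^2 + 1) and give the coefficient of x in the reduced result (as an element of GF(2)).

1

Multiply in GF(2)[x]: (x)·(x^4 + x^3 + x^2 + 1) = x^5 + x^4 + x^3 + x.
Reduced: x^5 + x^4 + x^3 + x.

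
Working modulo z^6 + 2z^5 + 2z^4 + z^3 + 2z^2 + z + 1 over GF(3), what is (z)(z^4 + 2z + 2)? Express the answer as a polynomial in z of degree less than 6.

z^5 + 2z^2 + 2z

Multiply in GF(3)[z]: (z)·(z^4 + 2z + 2) = z^5 + 2z^2 + 2z.
Reduced: z^5 + 2z^2 + 2z.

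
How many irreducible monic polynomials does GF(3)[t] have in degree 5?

Gauss's count: N_{3}(5) = (1/5) Σ_{d|5} μ(5/d)·3^d.
Divisors of 5: 1, 5; μ(5/d) for each: -1, 1.
Σ = − 3^1 + 3^5 = 240.
N = 240/5 = 48.

48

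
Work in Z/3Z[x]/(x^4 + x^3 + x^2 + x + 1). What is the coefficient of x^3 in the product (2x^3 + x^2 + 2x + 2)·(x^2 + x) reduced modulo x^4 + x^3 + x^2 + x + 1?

0

Multiply in Z/3Z[x]: (2x^3 + x^2 + 2x + 2)·(x^2 + x) = 2x^5 + x^2 + 2x.
Reduce using x^4 ≡ 2x^3 + 2x^2 + 2x + 2 (mod x^4 + x^3 + x^2 + x + 1).
Reduced: x^2 + 2x + 2.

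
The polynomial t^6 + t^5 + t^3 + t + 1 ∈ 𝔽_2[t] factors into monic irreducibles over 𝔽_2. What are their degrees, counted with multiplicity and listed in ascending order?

2, 2, 2

Write h(t) = t^6 + t^5 + t^3 + t + 1.
Roots in 𝔽_2: h(0) = 1; h(1) = 1.
Complete factorization: h(t) = (t^2 + t + 1)^3.
Factor degrees with multiplicity: 2 + 2 + 2 = 6.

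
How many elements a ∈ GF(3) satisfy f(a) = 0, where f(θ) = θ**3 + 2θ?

Evaluate at each of the 3 elements of GF(3):
f(0) = 0 → root; f(1) = 0 → root; f(2) = 0 → root.
Roots: {0, 1, 2}.

3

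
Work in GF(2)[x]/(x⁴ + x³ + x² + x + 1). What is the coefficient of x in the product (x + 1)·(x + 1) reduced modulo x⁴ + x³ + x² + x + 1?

Multiply in GF(2)[x]: (x + 1)·(x + 1) = x² + 1.
Reduced: x² + 1.

0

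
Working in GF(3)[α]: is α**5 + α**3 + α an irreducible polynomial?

Write P(α) = α**5 + α**3 + α.
Check for roots in GF(3): P(0) = 0 → root; P(1) = 0 → root; P(2) = 0 → root.
P(0) = 0, so (α) divides P(α); P is reducible.

No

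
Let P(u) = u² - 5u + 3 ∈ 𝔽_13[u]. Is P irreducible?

Check each element of 𝔽_13 for a root: P(0)=3, P(1)=12, P(2)=10, P(3)=10, P(4)=12, P(5)=3, P(6)=9, P(7)=4, P(8)=1, P(9)=0, P(10)=1, P(11)=4, P(12)=9.
P(9) = 0, so (u − 9) divides P(u); P is reducible.

No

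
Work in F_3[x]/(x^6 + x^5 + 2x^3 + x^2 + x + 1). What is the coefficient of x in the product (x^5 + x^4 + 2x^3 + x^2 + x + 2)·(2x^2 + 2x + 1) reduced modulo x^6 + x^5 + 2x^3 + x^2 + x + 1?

Multiply in F_3[x]: (x^5 + x^4 + 2x^3 + x^2 + x + 2)·(2x^2 + 2x + 1) = 2x^7 + x^6 + x^5 + x^4 + x^2 + 2x + 2.
Reduce using x^6 ≡ 2x^5 + x^3 + 2x^2 + 2x + 2 (mod x^6 + x^5 + 2x^3 + x^2 + x + 1).
Reduced: 2x^5 + x.

1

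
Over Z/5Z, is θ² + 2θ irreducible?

No

Write g(θ) = θ² + 2θ.
Check for roots in Z/5Z: g(0) = 0 → root; g(1) = 3; g(2) = 3; g(3) = 0 → root; g(4) = 4.
g(0) = 0, so (θ) divides g(θ); g is reducible.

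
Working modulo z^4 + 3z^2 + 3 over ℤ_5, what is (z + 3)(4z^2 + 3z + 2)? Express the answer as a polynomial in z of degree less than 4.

Multiply in ℤ_5[z]: (z + 3)·(4z^2 + 3z + 2) = 4z^3 + z + 1.
Reduced: 4z^3 + z + 1.

4z^3 + z + 1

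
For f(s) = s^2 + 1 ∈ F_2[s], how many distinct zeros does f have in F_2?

1

Evaluate at each of the 2 elements of F_2:
f(0) = 1; f(1) = 0 → root.
Roots: {1}.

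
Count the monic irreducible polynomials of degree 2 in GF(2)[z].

1

The number of monic irreducibles of degree 2 over GF(2) is (1/2)·Σ_{d∣2} μ(2/d) 2^d.
Divisors of 2: 1, 2; μ(2/d) for each: -1, 1.
Σ = − 2^1 + 2^2 = 2.
N = 2/2 = 1.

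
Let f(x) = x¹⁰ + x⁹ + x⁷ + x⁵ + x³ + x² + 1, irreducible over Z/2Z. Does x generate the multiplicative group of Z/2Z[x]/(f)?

|GF(2^10)^×| = 2^10 − 1 = 1023. Prime factorization: 1023 = 3·11·31.
f is primitive ⇔ x has order 1023 in GF(2)[x]/(f), i.e. x^(1023/q) ≠ 1 for each prime q | 1023.
x^(341) mod f = 1
x^(93) mod f = x⁸ + x⁵ + x.
x^(33) mod f = x⁹ + x⁵ + x⁴ + x³ + 1.
Since x^(341) = 1, the order of x divides 341 < 1023; not primitive.

No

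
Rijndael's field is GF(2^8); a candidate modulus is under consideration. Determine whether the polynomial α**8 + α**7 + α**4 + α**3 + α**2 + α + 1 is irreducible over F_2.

Yes

Write g(α) = α**8 + α**7 + α**4 + α**3 + α**2 + α + 1.
Check for roots in F_2: g(0) = 1; g(1) = 1.
No roots, so no linear factors.
Monic irreducibles of degree 2 over GF(2): α**2 + α + 1.
None of them divide g (all give nonzero remainder).
Monic irreducibles of degree 3 over GF(2): α**3 + α + 1, α**3 + α**2 + 1.
None of them divide g (all give nonzero remainder).
Monic irreducibles of degree 4 over GF(2): α**4 + α + 1, α**4 + α**3 + 1, α**4 + α**3 + α**2 + α + 1.
None of them divide g (all give nonzero remainder).
No irreducible factor of degree ≤ 4 exists, so g is irreducible over GF(2).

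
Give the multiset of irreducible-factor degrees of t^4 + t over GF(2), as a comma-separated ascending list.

1, 1, 2

Write h(t) = t^4 + t.
Roots in GF(2): h(0) = 0 → root; h(1) = 0 → root.
Linear factors from roots: (t), (t + 1).
Complete factorization: h(t) = (t)·(t + 1)·(t^2 + t + 1).
Factor degrees with multiplicity: 1 + 1 + 2 = 4.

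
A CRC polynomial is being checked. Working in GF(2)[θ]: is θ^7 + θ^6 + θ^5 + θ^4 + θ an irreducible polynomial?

Write f(θ) = θ^7 + θ^6 + θ^5 + θ^4 + θ.
Check for roots in GF(2): f(0) = 0 → root; f(1) = 1.
f(0) = 0, so (θ) divides f(θ); f is reducible.

No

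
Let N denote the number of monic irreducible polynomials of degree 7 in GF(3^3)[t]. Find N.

1494336168

x^(27^7) − x is the product of all monic irreducibles of degree dividing 7; Möbius inversion gives N = (1/7) Σ μ(7/d)·27^d.
Divisors of 7: 1, 7; μ(7/d) for each: -1, 1.
Σ = − 27^1 + 27^7 = 10460353176.
N = 10460353176/7 = 1494336168.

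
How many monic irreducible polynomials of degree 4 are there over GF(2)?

The number of monic irreducibles of degree 4 over GF(2) is (1/4)·Σ_{d∣4} μ(4/d) 2^d.
Divisors of 4: 1, 2, 4; μ(4/d) for each: 0, -1, 1.
Σ = − 2^2 + 2^4 = 12.
N = 12/4 = 3.

3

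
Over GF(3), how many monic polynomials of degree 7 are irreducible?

312

x^(3^7) − x is the product of all monic irreducibles of degree dividing 7; Möbius inversion gives N = (1/7) Σ μ(7/d)·3^d.
Divisors of 7: 1, 7; μ(7/d) for each: -1, 1.
Σ = − 3^1 + 3^7 = 2184.
N = 2184/7 = 312.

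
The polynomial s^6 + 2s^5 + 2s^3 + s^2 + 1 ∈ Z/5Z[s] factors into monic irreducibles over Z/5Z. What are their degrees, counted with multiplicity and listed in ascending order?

Write f(s) = s^6 + 2s^5 + 2s^3 + s^2 + 1.
Roots in Z/5Z: f(0) = 1; f(1) = 2; f(2) = 4; f(3) = 4; f(4) = 4.
Complete factorization: f(s) = (s^6 + 2s^5 + 2s^3 + s^2 + 1).
Factor degrees with multiplicity: 6 = 6.

6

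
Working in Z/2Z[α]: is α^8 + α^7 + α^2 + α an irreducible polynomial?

No

Write m(α) = α^8 + α^7 + α^2 + α.
Check for roots in Z/2Z: m(0) = 0 → root; m(1) = 0 → root.
m(0) = 0, so (α) divides m(α); m is reducible.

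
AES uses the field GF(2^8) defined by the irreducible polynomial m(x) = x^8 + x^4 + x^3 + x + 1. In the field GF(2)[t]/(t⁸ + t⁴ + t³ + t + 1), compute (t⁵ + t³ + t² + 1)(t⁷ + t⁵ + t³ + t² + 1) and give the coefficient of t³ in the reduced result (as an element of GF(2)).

1

Multiply in GF(2)[t]: (t⁵ + t³ + t² + 1)·(t⁷ + t⁵ + t³ + t² + 1) = t¹² + t⁹ + t⁷ + t⁶ + t⁴ + 1.
Reduce using t⁸ ≡ t⁴ + t³ + t + 1 (mod t⁸ + t⁴ + t³ + t + 1).
Reduced: t⁶ + t³ + t².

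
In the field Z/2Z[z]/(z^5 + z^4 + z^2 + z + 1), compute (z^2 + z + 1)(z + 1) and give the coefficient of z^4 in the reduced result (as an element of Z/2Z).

0

Multiply in Z/2Z[z]: (z^2 + z + 1)·(z + 1) = z^3 + 1.
Reduced: z^3 + 1.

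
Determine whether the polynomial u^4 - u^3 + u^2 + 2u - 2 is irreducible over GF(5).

Write f(u) = u^4 - u^3 + u^2 + 2u - 2.
Check for roots in GF(5): f(0) = 3; f(1) = 1; f(2) = 4; f(3) = 2; f(4) = 4.
No roots, so no linear factors.
Degree-2 irreducible divisors: test the 10 monic irreducibles of degree 2 over GF(5).
None of them divide f (all give nonzero remainder).
No irreducible factor of degree ≤ 2 exists, so f is irreducible over GF(5).

Yes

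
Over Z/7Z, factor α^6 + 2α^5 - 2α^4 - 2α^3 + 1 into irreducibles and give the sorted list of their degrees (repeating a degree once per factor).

Write g(α) = α^6 + 2α^5 - 2α^4 - 2α^3 + 1.
Linear factors from roots: (α - 1), (α + 1).
Complete factorization: g(α) = (α + 1)·(α - 1)·(α^2 + 3α - 2)·(α^2 - α - 3).
Factor degrees with multiplicity: 1 + 1 + 2 + 2 = 6.

1, 1, 2, 2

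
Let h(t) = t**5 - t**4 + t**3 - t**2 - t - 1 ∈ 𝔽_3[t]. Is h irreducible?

Yes

Check for roots in 𝔽_3: h(0) = 2; h(1) = 1; h(2) = 2.
No roots, so no linear factors.
Monic irreducibles of degree 2 over GF(3): t**2 + 1, t**2 + t - 1, t**2 - t - 1.
None of them divide h (all give nonzero remainder).
No irreducible factor of degree ≤ 2 exists, so h is irreducible over GF(3).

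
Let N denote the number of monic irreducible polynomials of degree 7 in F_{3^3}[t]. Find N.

1494336168

x^(27^7) − x is the product of all monic irreducibles of degree dividing 7; Möbius inversion gives N = (1/7) Σ μ(7/d)·27^d.
Divisors of 7: 1, 7; μ(7/d) for each: -1, 1.
Σ = − 27^1 + 27^7 = 10460353176.
N = 10460353176/7 = 1494336168.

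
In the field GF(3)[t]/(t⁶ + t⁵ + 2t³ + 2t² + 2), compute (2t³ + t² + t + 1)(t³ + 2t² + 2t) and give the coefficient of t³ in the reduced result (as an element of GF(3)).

1

Multiply in GF(3)[t]: (2t³ + t² + t + 1)·(t³ + 2t² + 2t) = 2t⁶ + 2t⁵ + t⁴ + 2t³ + t² + 2t.
Reduce using t⁶ ≡ 2t⁵ + t³ + t² + 1 (mod t⁶ + t⁵ + 2t³ + 2t² + 2).
Reduced: t⁴ + t³ + 2t + 2.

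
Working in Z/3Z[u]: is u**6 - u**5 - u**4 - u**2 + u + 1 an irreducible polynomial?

Write P(u) = u**6 - u**5 - u**4 - u**2 + u + 1.
Check for roots in Z/3Z: P(0) = 1; P(1) = 0 → root; P(2) = 0 → root.
P(1) = 0, so (u − 1) divides P(u); P is reducible.

No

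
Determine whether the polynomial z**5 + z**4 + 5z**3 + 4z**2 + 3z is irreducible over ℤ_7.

Write g(z) = z**5 + z**4 + 5z**3 + 4z**2 + 3z.
Check for roots in ℤ_7: g(0) = 0 → root; g(1) = 0 → root; g(2) = 5; g(3) = 0 → root; g(4) = 3; g(5) = 3; g(6) = 3.
g(0) = 0, so (z) divides g(z); g is reducible.

No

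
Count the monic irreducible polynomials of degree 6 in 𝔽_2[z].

Gauss's count: N_{2}(6) = (1/6) Σ_{d|6} μ(6/d)·2^d.
Divisors of 6: 1, 2, 3, 6; μ(6/d) for each: 1, -1, -1, 1.
Σ = 2^1 − 2^2 − 2^3 + 2^6 = 54.
N = 54/6 = 9.

9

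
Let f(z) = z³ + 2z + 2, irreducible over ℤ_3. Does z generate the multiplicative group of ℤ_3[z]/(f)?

No

|GF(3^3)^×| = 3^3 − 1 = 26. Prime factorization: 26 = 2·13.
f is primitive ⇔ z has order 26 in GF(3)[z]/(f), i.e. z^(26/q) ≠ 1 for each prime q | 26.
z^(13) mod f = 1
z^(2) mod f = z².
Since z^(13) = 1, the order of z divides 13 < 26; not primitive.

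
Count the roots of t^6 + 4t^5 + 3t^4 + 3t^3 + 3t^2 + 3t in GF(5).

Write P(t) = t^6 + 4t^5 + 3t^4 + 3t^3 + 3t^2 + 3t.
Evaluate at each of the 5 elements of GF(5):
P(0) = 0 → root; P(1) = 2; P(2) = 2; P(3) = 1; P(4) = 2.
Roots: {0}.

1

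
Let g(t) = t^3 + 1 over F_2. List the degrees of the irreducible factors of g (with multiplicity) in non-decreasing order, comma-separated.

1, 2

Roots in F_2: g(0) = 1; g(1) = 0 → root.
Linear factors from roots: (t + 1).
Complete factorization: g(t) = (t + 1)·(t^2 + t + 1).
Factor degrees with multiplicity: 1 + 2 = 3.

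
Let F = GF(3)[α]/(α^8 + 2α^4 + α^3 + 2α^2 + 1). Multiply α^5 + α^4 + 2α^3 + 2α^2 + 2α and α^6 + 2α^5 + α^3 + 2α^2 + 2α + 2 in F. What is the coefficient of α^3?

Multiply in GF(3)[α]: (α^5 + α^4 + 2α^3 + 2α^2 + 2α)·(α^6 + 2α^5 + α^3 + 2α^2 + 2α + 2) = α^11 + α^9 + α^8 + α^6 + α^5 + 2α^2 + α.
Reduce using α^8 ≡ α^4 + 2α^3 + α^2 + 2 (mod α^8 + 2α^4 + α^3 + 2α^2 + 1).
Reduced: α^7 + 2α^3 + 2.

2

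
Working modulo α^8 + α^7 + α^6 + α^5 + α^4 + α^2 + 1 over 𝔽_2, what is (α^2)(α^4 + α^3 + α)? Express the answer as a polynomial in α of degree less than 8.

α^6 + α^5 + α^3

Multiply in 𝔽_2[α]: (α^2)·(α^4 + α^3 + α) = α^6 + α^5 + α^3.
Reduced: α^6 + α^5 + α^3.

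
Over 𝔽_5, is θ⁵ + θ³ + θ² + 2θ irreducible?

Write f(θ) = θ⁵ + θ³ + θ² + 2θ.
Check for roots in 𝔽_5: f(0) = 0 → root; f(1) = 0 → root; f(2) = 3; f(3) = 0 → root; f(4) = 2.
f(0) = 0, so (θ) divides f(θ); f is reducible.

No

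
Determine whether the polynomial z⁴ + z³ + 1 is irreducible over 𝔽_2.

Yes

Write P(z) = z⁴ + z³ + 1.
Check for roots in 𝔽_2: P(0) = 1; P(1) = 1.
No roots, so no linear factors.
Monic irreducibles of degree 2 over GF(2): z² + z + 1.
None of them divide P (all give nonzero remainder).
No irreducible factor of degree ≤ 2 exists, so P is irreducible over GF(2).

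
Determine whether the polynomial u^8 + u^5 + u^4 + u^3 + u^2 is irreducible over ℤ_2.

No

Write P(u) = u^8 + u^5 + u^4 + u^3 + u^2.
Check for roots in ℤ_2: P(0) = 0 → root; P(1) = 1.
P(0) = 0, so (u) divides P(u); P is reducible.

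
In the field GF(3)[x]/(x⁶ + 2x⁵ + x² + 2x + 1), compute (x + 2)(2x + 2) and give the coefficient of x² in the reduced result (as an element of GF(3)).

2

Multiply in GF(3)[x]: (x + 2)·(2x + 2) = 2x² + 1.
Reduced: 2x² + 1.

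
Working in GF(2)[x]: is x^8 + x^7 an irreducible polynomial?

Write h(x) = x^8 + x^7.
Check for roots in GF(2): h(0) = 0 → root; h(1) = 0 → root.
h(0) = 0, so (x) divides h(x); h is reducible.

No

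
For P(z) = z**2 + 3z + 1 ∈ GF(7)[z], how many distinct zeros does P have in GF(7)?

0

Evaluate at each of the 7 elements of GF(7):
P(0) = 1; P(1) = 5; P(2) = 4; P(3) = 5; P(4) = 1; P(5) = 6; P(6) = 6.
No element is a root.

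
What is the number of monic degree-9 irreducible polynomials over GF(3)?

2184

x^(3^9) − x is the product of all monic irreducibles of degree dividing 9; Möbius inversion gives N = (1/9) Σ μ(9/d)·3^d.
Divisors of 9: 1, 3, 9; μ(9/d) for each: 0, -1, 1.
Σ = − 3^3 + 3^9 = 19656.
N = 19656/9 = 2184.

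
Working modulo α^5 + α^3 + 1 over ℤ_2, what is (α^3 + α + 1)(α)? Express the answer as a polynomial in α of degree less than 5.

α^4 + α^2 + α

Multiply in ℤ_2[α]: (α^3 + α + 1)·(α) = α^4 + α^2 + α.
Reduced: α^4 + α^2 + α.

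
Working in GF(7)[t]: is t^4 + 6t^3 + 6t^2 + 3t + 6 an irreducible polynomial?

Yes

Write m(t) = t^4 + 6t^3 + 6t^2 + 3t + 6.
Check for roots in GF(7): m(0) = 6; m(1) = 1; m(2) = 2; m(3) = 4; m(4) = 5; m(5) = 6; m(6) = 4.
No roots, so no linear factors.
Degree-2 irreducible divisors: test the 21 monic irreducibles of degree 2 over GF(7).
None of them divide m (all give nonzero remainder).
No irreducible factor of degree ≤ 2 exists, so m is irreducible over GF(7).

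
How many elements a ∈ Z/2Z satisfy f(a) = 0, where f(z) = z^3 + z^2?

Evaluate at each of the 2 elements of Z/2Z:
f(0) = 0 → root; f(1) = 0 → root.
Roots: {0, 1}.

2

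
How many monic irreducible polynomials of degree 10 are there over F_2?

The number of monic irreducibles of degree 10 over GF(2) is (1/10)·Σ_{d∣10} μ(10/d) 2^d.
Divisors of 10: 1, 2, 5, 10; μ(10/d) for each: 1, -1, -1, 1.
Σ = 2^1 − 2^2 − 2^5 + 2^10 = 990.
N = 990/10 = 99.

99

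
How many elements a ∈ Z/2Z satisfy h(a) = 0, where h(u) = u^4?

1

Evaluate at each of the 2 elements of Z/2Z:
h(0) = 0 → root; h(1) = 1.
Roots: {0}.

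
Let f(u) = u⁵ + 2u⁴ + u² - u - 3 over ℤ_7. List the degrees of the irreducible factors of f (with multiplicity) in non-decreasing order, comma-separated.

1, 1, 1, 1, 1

Linear factors from roots: (u - 1), (u - 2), (u + 1).
Complete factorization: f(u) = (u + 1)·(u - 2)^2·(u - 1)^2.
Factor degrees with multiplicity: 1 + 1 + 1 + 1 + 1 = 5.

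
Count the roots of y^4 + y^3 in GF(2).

Write f(y) = y^4 + y^3.
Evaluate at each of the 2 elements of GF(2):
f(0) = 0 → root; f(1) = 0 → root.
Roots: {0, 1}.

2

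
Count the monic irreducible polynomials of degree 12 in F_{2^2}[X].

1397740

Gauss's count: N_{4}(12) = (1/12) Σ_{d|12} μ(12/d)·4^d.
Divisors of 12: 1, 2, 3, 4, 6, 12; μ(12/d) for each: 0, 1, 0, -1, -1, 1.
Σ = 4^2 − 4^4 − 4^6 + 4^12 = 16772880.
N = 16772880/12 = 1397740.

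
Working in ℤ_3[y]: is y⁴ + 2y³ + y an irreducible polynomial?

Write P(y) = y⁴ + 2y³ + y.
Check for roots in ℤ_3: P(0) = 0 → root; P(1) = 1; P(2) = 1.
P(0) = 0, so (y) divides P(y); P is reducible.

No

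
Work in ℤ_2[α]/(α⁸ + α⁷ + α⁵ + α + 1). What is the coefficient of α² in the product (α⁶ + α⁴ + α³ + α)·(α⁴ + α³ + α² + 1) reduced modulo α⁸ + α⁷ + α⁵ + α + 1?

Multiply in ℤ_2[α]: (α⁶ + α⁴ + α³ + α)·(α⁴ + α³ + α² + 1) = α¹⁰ + α⁹ + α⁶ + α.
Reduce using α⁸ ≡ α⁷ + α⁵ + α + 1 (mod α⁸ + α⁷ + α⁵ + α + 1).
Reduced: α⁷ + α⁶ + α³ + α² + α.

1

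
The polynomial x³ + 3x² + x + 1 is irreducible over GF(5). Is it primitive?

No

Write f(x) = x³ + 3x² + x + 1.
|GF(5^3)^×| = 5^3 − 1 = 124. Prime factorization: 124 = 2^2·31.
f is primitive ⇔ x has order 124 in GF(5)[x]/(f), i.e. x^(124/q) ≠ 1 for each prime q | 124.
x^(62) mod f = 1
x^(4) mod f = 3x² + 2x + 3.
Since x^(62) = 1, the order of x divides 62 < 124; not primitive.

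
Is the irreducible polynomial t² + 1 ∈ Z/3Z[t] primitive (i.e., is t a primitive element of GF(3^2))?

Write f(t) = t² + 1.
|GF(3^2)^×| = 3^2 − 1 = 8. Prime factorization: 8 = 2^3.
f is primitive ⇔ t has order 8 in GF(3)[t]/(f), i.e. t^(8/q) ≠ 1 for each prime q | 8.
t^(4) mod f = 1
Since t^(4) = 1, the order of t divides 4 < 8; not primitive.

No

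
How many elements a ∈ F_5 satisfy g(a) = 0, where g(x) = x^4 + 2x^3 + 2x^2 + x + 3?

Evaluate at each of the 5 elements of F_5:
g(0) = 3; g(1) = 4; g(2) = 0 → root; g(3) = 4; g(4) = 3.
Roots: {2}.

1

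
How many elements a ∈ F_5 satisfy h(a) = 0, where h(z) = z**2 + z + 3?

2

Evaluate at each of the 5 elements of F_5:
h(0) = 3; h(1) = 0 → root; h(2) = 4; h(3) = 0 → root; h(4) = 3.
Roots: {1, 3}.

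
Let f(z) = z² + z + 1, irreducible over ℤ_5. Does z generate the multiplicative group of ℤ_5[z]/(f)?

No

|GF(5^2)^×| = 5^2 − 1 = 24. Prime factorization: 24 = 2^3·3.
f is primitive ⇔ z has order 24 in GF(5)[z]/(f), i.e. z^(24/q) ≠ 1 for each prime q | 24.
z^(12) mod f = 1
z^(8) mod f = 4z + 4.
Since z^(12) = 1, the order of z divides 12 < 24; not primitive.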